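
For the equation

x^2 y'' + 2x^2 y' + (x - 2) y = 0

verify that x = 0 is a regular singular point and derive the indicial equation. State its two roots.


Divide by x^2 to reach normal form y'' + P_1(x) y' + P_2(x) y = 0 with P_1(x) = 2 and P_2(x) = 1/x - 2/x^2.
x = 0 is a singular point because the y-coefficient 1/x - 2/x^2 has a pole at x = 0.
It is a regular singular point because x P_1(x) = p(x) = 2x and x^2 P_2(x) = q(x) = x - 2 are polynomials, hence analytic at x = 0.
p(0) = 0,  q(0) = -2.
Indicial equation: r(r-1) + p(0) r + q(0) = 0, i.e. r^2 + (p(0) - 1) r + q(0) = 0, i.e. r^2 - 1 r - 2 = 0.
Discriminant: (-1)^2 - 4(-2) = 9, so r = (1 ± 3)/2.
Solving: r_1 = 2, r_2 = -1.

indicial: r^2 - 1 r - 2 = 0; roots r_1 = 2, r_2 = -1


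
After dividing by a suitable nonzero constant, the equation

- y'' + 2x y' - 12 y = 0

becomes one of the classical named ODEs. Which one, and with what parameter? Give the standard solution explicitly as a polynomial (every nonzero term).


All three coefficients share the factor -1; dividing through by -1 gives  y'' - 2x y' + 12 y = 0.
This matches the Hermite equation y'' - 2x y' + 2n y = 0 with 2n = 12, so n = 6; the polynomial solution is H_6(x).
With y = sum_k a_k x^k, matching x^k gives (k+2)(k+1) a_{k+2} = 2(k - n) a_k = 2(k - 6) a_k. The right side vanishes at k = 6, so the series with the parity of 6 terminates at degree 6.
Standard normalization: leading coefficient of H_n is 2^n, so a_6 = 2^6 = 64. Work downward with a_k = (k+1)(k+2) a_{k+2} / (2(k - n)):
  a_4 = (5)(6)(64) / (2(4 - 6)) = 1920/(-4) = -480
  a_2 = (3)(4)(-480) / (2(2 - 6)) = -5760/(-8) = 720
  a_0 = (1)(2)(720) / (2(0 - 6)) = 1440/(-12) = -120
Hence H_6(x) = 64 x^6 - 480 x^4 + 720 x^2 - 120.

H_6(x); series = 64 x^6 - 480 x^4 + 720 x^2 - 120


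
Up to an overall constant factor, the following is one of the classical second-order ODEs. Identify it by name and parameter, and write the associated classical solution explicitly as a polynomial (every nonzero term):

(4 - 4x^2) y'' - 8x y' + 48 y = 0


All three coefficients share the factor 4; dividing through by 4 gives  (1 - x^2) y'' - 2x y' + 12 y = 0.
This matches the Legendre equation (1 - x^2) y'' - 2x y' + n(n+1) y = 0 (note the -2x y' term) with n(n+1) = 12, so n = 3; the polynomial solution is P_3(x).
With y = sum_k a_k x^k, matching x^k gives (k+2)(k+1) a_{k+2} = [k(k+1) - n(n+1)] a_k = (k - 3)(k + 4) a_k. The right side vanishes at k = 3, so the series with the parity of 3 terminates at degree 3.
Standard normalization (P_n(1) = 1): leading coefficient (2n)!/(2^n (n!)^2) = 720/(8*36) = 5/2, so a_3 = 5/2. Work downward with a_k = (k+1)(k+2) a_{k+2} / ((k - 3)(k + 4)):
  a_1 = (2)(3)(5/2) / ((1 - 3)(1 + 4)) = 15/(-10) = -3/2
Hence P_3(x) = 5 x^3/2 - 3 x/2.

P_3(x); series = 5 x^3/2 - 3 x/2


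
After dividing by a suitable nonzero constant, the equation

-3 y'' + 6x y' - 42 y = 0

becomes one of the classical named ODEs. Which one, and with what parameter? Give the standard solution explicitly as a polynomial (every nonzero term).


All three coefficients share the factor -3; dividing through by -3 gives  y'' - 2x y' + 14 y = 0.
This matches the Hermite equation y'' - 2x y' + 2n y = 0 with 2n = 14, so n = 7; the polynomial solution is H_7(x).
With y = sum_k a_k x^k, matching x^k gives (k+2)(k+1) a_{k+2} = 2(k - n) a_k = 2(k - 7) a_k. The right side vanishes at k = 7, so the series with the parity of 7 terminates at degree 7.
Standard normalization: leading coefficient of H_n is 2^n, so a_7 = 2^7 = 128. Work downward with a_k = (k+1)(k+2) a_{k+2} / (2(k - n)):
  a_5 = (6)(7)(128) / (2(5 - 7)) = 5376/(-4) = -1344
  a_3 = (4)(5)(-1344) / (2(3 - 7)) = -26880/(-8) = 3360
  a_1 = (2)(3)(3360) / (2(1 - 7)) = 20160/(-12) = -1680
Hence H_7(x) = 128 x^7 - 1344 x^5 + 3360 x^3 - 1680 x.

H_7(x); series = 128 x^7 - 1344 x^5 + 3360 x^3 - 1680 x


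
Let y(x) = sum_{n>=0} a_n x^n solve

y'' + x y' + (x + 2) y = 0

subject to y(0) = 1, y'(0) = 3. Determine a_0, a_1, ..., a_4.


Ansatz: y(x) = sum_{n>=0} a_n x^n, so y'(x) = sum_{n>=1} n a_n x^(n-1) and y''(x) = sum_{n>=2} n(n-1) a_n x^(n-2).
Substitute into P(x) y'' + Q(x) y' + R(x) y = 0 with P(x) = 1, Q(x) = x, R(x) = x + 2, and match powers of x.
Initial conditions: a_0 = 1, a_1 = 3.
Setting the coefficient of each power of x to zero and solving order by order (substituting the coefficients already found):
  x^0: 2 a_2 + 2 a_0 = 0  ->  2 a_2 = -2 a_0 = -2  ->  a_2 = -1
  x^1: 6 a_3 + 3 a_1 + a_0 = 0  ->  6 a_3 = -3 a_1 - a_0 = -10  ->  a_3 = -5/3
  x^2: 12 a_4 + 4 a_2 + a_1 = 0  ->  12 a_4 = -4 a_2 - a_1 = 1  ->  a_4 = 1/12
Truncated series: y(x) = 1 + 3 x - x^2 - (5/3) x^3 + (1/12) x^4 + O(x^5).

a_0 = 1; a_1 = 3; a_2 = -1; a_3 = -5/3; a_4 = 1/12


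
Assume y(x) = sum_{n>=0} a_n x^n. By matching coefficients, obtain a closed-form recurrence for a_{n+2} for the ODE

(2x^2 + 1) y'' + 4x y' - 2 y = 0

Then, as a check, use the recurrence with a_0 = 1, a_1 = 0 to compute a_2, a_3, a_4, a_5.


Substitute y = sum_n a_n x^n.
(1 + 2 x^2) y'' contributes (n+2)(n+1) a_{n+2} + 2 n(n-1) a_n at x^n.
4 x y'(x) contributes 4 n a_n at x^n.
-2 y(x) contributes -2 a_n at x^n.
Matching x^n: (n+2)(n+1) a_{n+2} + (2 n(n-1) + 4 n - 2) a_n = 0.
Thus a_{n+2} = (-2 n(n-1) - 4 n + 2) / ((n+1)(n+2)) * a_n.

Check with a_0 = 1, a_1 = 0 (apply the recurrence for n = 0, 1, 2, 3): a_0 = 1, a_1 = 0, a_2 = 1, a_3 = 0, a_4 = -5/6, a_5 = 0.

a_(n+2) = (-2 n(n-1) - 4 n + 2) / ((n+1)(n+2)) * a_n; check: a_0 = 1, a_1 = 0, a_2 = 1, a_3 = 0, a_4 = -5/6, a_5 = 0


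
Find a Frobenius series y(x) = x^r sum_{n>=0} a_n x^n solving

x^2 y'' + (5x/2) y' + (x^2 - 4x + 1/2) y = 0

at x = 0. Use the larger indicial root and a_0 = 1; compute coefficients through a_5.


Write in Frobenius form y'' + (p(x)/x) y' + (q(x)/x^2) y = 0:
  p(x) = 5/2,  q(x) = x^2 - 4x + 1/2.
Indicial equation: r(r-1) + (5/2) r + (1/2) = 0 -> roots r_1 = -1/2, r_2 = -1.
Take r = r_1 = -1/2. Let y(x) = x^r sum_{n>=0} a_n x^n with a_0 = 1.
Substitute y = x^r sum a_n x^n and match x^{r+n}. The recurrence is
  D(n) a_n - 4 a_{n-1} + 1 a_{n-2} = 0,  where D(n) = (r+n)(r+n-1) + (5/2)(r+n) + (1/2).
  a_n = [4 a_{n-1} - 1 a_{n-2}] / D(n).
Since the indicial polynomial factors as (r - r_1)(r - r_2), D(n) = (r_1 + n - r_1)(r_1 + n - r_2) = n(n + 1/2).
Evaluating step by step (a_0 = 1):
  n = 1: D(1) = 1(1 + 1/2) = 3/2; numerator = 4(1) = 4; a_1 = (4)/(3/2) = 8/3
  n = 2: D(2) = 2(2 + 1/2) = 5; numerator = 4(8/3) - 1(1) = 29/3; a_2 = (29/3)/(5) = 29/15
  n = 3: D(3) = 3(3 + 1/2) = 21/2; numerator = 4(29/15) - 1(8/3) = 76/15; a_3 = (76/15)/(21/2) = 152/315
  n = 4: D(4) = 4(4 + 1/2) = 18; numerator = 4(152/315) - 1(29/15) = -1/315; a_4 = (-1/315)/(18) = -1/5670
  n = 5: D(5) = 5(5 + 1/2) = 55/2; numerator = 4(-1/5670) - 1(152/315) = -274/567; a_5 = (-274/567)/(55/2) = -548/31185

r = -1/2; a_0 = 1; a_1 = 8/3; a_2 = 29/15; a_3 = 152/315; a_4 = -1/5670; a_5 = -548/31185


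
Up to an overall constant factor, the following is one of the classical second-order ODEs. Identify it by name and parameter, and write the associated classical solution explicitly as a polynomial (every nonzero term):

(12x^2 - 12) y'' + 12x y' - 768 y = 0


All three coefficients share the factor -12; dividing through by -12 gives  (1 - x^2) y'' - x y' + 64 y = 0.
This matches the Chebyshev equation (1 - x^2) y'' - x y' + n^2 y = 0 (note the -x y' term, not -2x y') with n^2 = 64, so n = 8; the polynomial solution is T_8(x).
With y = sum_k a_k x^k, matching x^k gives (k+2)(k+1) a_{k+2} = (k^2 - n^2) a_k = (k - 8)(k + 8) a_k. The right side vanishes at k = 8, so the series with the parity of 8 terminates at degree 8.
Standard normalization: leading coefficient of T_n is 2^(n-1), so a_8 = 2^7 = 128. Work downward with a_k = (k+1)(k+2) a_{k+2} / ((k - 8)(k + 8)):
  a_6 = (7)(8)(128) / ((6 - 8)(6 + 8)) = 7168/(-28) = -256
  a_4 = (5)(6)(-256) / ((4 - 8)(4 + 8)) = -7680/(-48) = 160
  a_2 = (3)(4)(160) / ((2 - 8)(2 + 8)) = 1920/(-60) = -32
  a_0 = (1)(2)(-32) / ((0 - 8)(0 + 8)) = -64/(-64) = 1
Hence T_8(x) = 128 x^8 - 256 x^6 + 160 x^4 - 32 x^2 + 1.

T_8(x); series = 128 x^8 - 256 x^6 + 160 x^4 - 32 x^2 + 1


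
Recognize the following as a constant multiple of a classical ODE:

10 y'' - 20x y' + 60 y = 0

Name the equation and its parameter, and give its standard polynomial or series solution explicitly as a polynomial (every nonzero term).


All three coefficients share the factor 10; dividing through by 10 gives  y'' - 2x y' + 6 y = 0.
This matches the Hermite equation y'' - 2x y' + 2n y = 0 with 2n = 6, so n = 3; the polynomial solution is H_3(x).
With y = sum_k a_k x^k, matching x^k gives (k+2)(k+1) a_{k+2} = 2(k - n) a_k = 2(k - 3) a_k. The right side vanishes at k = 3, so the series with the parity of 3 terminates at degree 3.
Standard normalization: leading coefficient of H_n is 2^n, so a_3 = 2^3 = 8. Work downward with a_k = (k+1)(k+2) a_{k+2} / (2(k - n)):
  a_1 = (2)(3)(8) / (2(1 - 3)) = 48/(-4) = -12
Hence H_3(x) = 8 x^3 - 12 x.

H_3(x); series = 8 x^3 - 12 x


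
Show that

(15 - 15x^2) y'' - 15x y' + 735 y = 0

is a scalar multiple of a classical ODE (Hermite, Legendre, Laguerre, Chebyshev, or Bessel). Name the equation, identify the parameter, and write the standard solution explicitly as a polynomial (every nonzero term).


All three coefficients share the factor 15; dividing through by 15 gives  (1 - x^2) y'' - x y' + 49 y = 0.
This matches the Chebyshev equation (1 - x^2) y'' - x y' + n^2 y = 0 (note the -x y' term, not -2x y') with n^2 = 49, so n = 7; the polynomial solution is T_7(x).
With y = sum_k a_k x^k, matching x^k gives (k+2)(k+1) a_{k+2} = (k^2 - n^2) a_k = (k - 7)(k + 7) a_k. The right side vanishes at k = 7, so the series with the parity of 7 terminates at degree 7.
Standard normalization: leading coefficient of T_n is 2^(n-1), so a_7 = 2^6 = 64. Work downward with a_k = (k+1)(k+2) a_{k+2} / ((k - 7)(k + 7)):
  a_5 = (6)(7)(64) / ((5 - 7)(5 + 7)) = 2688/(-24) = -112
  a_3 = (4)(5)(-112) / ((3 - 7)(3 + 7)) = -2240/(-40) = 56
  a_1 = (2)(3)(56) / ((1 - 7)(1 + 7)) = 336/(-48) = -7
Hence T_7(x) = 64 x^7 - 112 x^5 + 56 x^3 - 7 x.

T_7(x); series = 64 x^7 - 112 x^5 + 56 x^3 - 7 x


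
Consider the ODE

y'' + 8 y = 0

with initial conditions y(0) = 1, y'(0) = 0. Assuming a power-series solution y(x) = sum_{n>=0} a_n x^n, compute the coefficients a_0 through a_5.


Ansatz: y(x) = sum_{n>=0} a_n x^n, so y'(x) = sum_{n>=1} n a_n x^(n-1) and y''(x) = sum_{n>=2} n(n-1) a_n x^(n-2).
Substitute into P(x) y'' + Q(x) y' + R(x) y = 0 with P(x) = 1, Q(x) = 0, R(x) = 8, and match powers of x.
Initial conditions: a_0 = 1, a_1 = 0.
Setting the coefficient of each power of x to zero and solving order by order (substituting the coefficients already found):
  x^0: 2 a_2 + 8 a_0 = 0  ->  2 a_2 = -8 a_0 = -8  ->  a_2 = -4
  x^1: 6 a_3 + 8 a_1 = 0  ->  6 a_3 = -8 a_1 = 0  ->  a_3 = 0
  x^2: 12 a_4 + 8 a_2 = 0  ->  12 a_4 = -8 a_2 = 32  ->  a_4 = 8/3
  x^3: 20 a_5 + 8 a_3 = 0  ->  20 a_5 = -8 a_3 = 0  ->  a_5 = 0
Truncated series: y(x) = 1 - 4 x^2 + (8/3) x^4 + O(x^6).

a_0 = 1; a_1 = 0; a_2 = -4; a_3 = 0; a_4 = 8/3; a_5 = 0


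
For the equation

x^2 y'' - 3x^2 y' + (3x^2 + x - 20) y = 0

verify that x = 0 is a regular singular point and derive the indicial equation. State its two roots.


Divide by x^2 to reach normal form y'' + P_1(x) y' + P_2(x) y = 0 with P_1(x) = -3 and P_2(x) = 3 + 1/x - 20/x^2.
x = 0 is a singular point because the y-coefficient 3 + 1/x - 20/x^2 has a pole at x = 0.
It is a regular singular point because x P_1(x) = p(x) = -3x and x^2 P_2(x) = q(x) = 3x^2 + x - 20 are polynomials, hence analytic at x = 0.
p(0) = 0,  q(0) = -20.
Indicial equation: r(r-1) + p(0) r + q(0) = 0, i.e. r^2 + (p(0) - 1) r + q(0) = 0, i.e. r^2 - 1 r - 20 = 0.
Discriminant: (-1)^2 - 4(-20) = 81, so r = (1 ± 9)/2.
Solving: r_1 = 5, r_2 = -4.

indicial: r^2 - 1 r - 20 = 0; roots r_1 = 5, r_2 = -4


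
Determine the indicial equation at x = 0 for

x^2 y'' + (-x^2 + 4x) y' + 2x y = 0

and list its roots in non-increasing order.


Divide by x^2 to reach normal form y'' + P_1(x) y' + P_2(x) y = 0 with P_1(x) = -1 + 4/x and P_2(x) = 2/x.
x = 0 is a singular point because the y'-coefficient -1 + 4/x has a pole at x = 0 and the y-coefficient 2/x has a pole at x = 0.
It is a regular singular point because x P_1(x) = p(x) = 4 - x and x^2 P_2(x) = q(x) = 2x are polynomials, hence analytic at x = 0.
p(0) = 4,  q(0) = 0.
Indicial equation: r(r-1) + p(0) r + q(0) = 0, i.e. r^2 + (p(0) - 1) r + q(0) = 0, i.e. r^2 + 3 r = 0.
Discriminant: (3)^2 - 4(0) = 9, so r = (-3 ± 3)/2.
Solving: r_1 = 0, r_2 = -3.

indicial: r^2 + 3 r = 0; roots r_1 = 0, r_2 = -3


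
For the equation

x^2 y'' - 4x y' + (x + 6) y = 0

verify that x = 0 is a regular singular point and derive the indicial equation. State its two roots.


Divide by x^2 to reach normal form y'' + P_1(x) y' + P_2(x) y = 0 with P_1(x) = -4/x and P_2(x) = 1/x + 6/x^2.
x = 0 is a singular point because the y'-coefficient -4/x has a pole at x = 0 and the y-coefficient 1/x + 6/x^2 has a pole at x = 0.
It is a regular singular point because x P_1(x) = p(x) = -4 and x^2 P_2(x) = q(x) = x + 6 are polynomials, hence analytic at x = 0.
p(0) = -4,  q(0) = 6.
Indicial equation: r(r-1) + p(0) r + q(0) = 0, i.e. r^2 + (p(0) - 1) r + q(0) = 0, i.e. r^2 - 5 r + 6 = 0.
Discriminant: (-5)^2 - 4(6) = 1, so r = (5 ± 1)/2.
Solving: r_1 = 3, r_2 = 2.

indicial: r^2 - 5 r + 6 = 0; roots r_1 = 3, r_2 = 2


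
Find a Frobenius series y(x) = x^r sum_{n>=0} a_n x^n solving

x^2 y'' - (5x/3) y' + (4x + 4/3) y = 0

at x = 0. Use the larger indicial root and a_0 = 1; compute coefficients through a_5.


Write in Frobenius form y'' + (p(x)/x) y' + (q(x)/x^2) y = 0:
  p(x) = -5/3,  q(x) = 4x + 4/3.
Indicial equation: r(r-1) + (-5/3) r + (4/3) = 0 -> roots r_1 = 2, r_2 = 2/3.
Take r = r_1 = 2. Let y(x) = x^r sum_{n>=0} a_n x^n with a_0 = 1.
Substitute y = x^r sum a_n x^n and match x^{r+n}. The recurrence is
  D(n) a_n + 4 a_{n-1} = 0,  where D(n) = (r+n)(r+n-1) + (-5/3)(r+n) + (4/3).
  a_n = -4 / D(n) * a_{n-1}.
Since the indicial polynomial factors as (r - r_1)(r - r_2), D(n) = (r_1 + n - r_1)(r_1 + n - r_2) = n(n + 4/3).
Evaluating step by step (a_0 = 1):
  n = 1: D(1) = 1(1 + 4/3) = 7/3; numerator = -4(1) = -4; a_1 = (-4)/(7/3) = -12/7
  n = 2: D(2) = 2(2 + 4/3) = 20/3; numerator = -4(-12/7) = 48/7; a_2 = (48/7)/(20/3) = 36/35
  n = 3: D(3) = 3(3 + 4/3) = 13; numerator = -4(36/35) = -144/35; a_3 = (-144/35)/(13) = -144/455
  n = 4: D(4) = 4(4 + 4/3) = 64/3; numerator = -4(-144/455) = 576/455; a_4 = (576/455)/(64/3) = 27/455
  n = 5: D(5) = 5(5 + 4/3) = 95/3; numerator = -4(27/455) = -108/455; a_5 = (-108/455)/(95/3) = -324/43225

r = 2; a_0 = 1; a_1 = -12/7; a_2 = 36/35; a_3 = -144/455; a_4 = 27/455; a_5 = -324/43225


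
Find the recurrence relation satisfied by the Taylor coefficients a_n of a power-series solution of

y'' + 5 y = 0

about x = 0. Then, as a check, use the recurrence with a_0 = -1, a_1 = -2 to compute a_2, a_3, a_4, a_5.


Substitute y = sum_n a_n x^n into y'' + (const) y = 0.
y''(x) = sum_{n>=0} (n+2)(n+1) a_{n+2} x^n.
The ODE becomes sum_n [(n+2)(n+1) a_{n+2} + 5 a_n] x^n = 0.
Setting each coefficient to zero gives the recurrence:
  (n+2)(n+1) a_{n+2} + 5 a_n = 0,
  a_{n+2} = -5 / ((n+1)(n+2)) a_n.

Check with a_0 = -1, a_1 = -2 (apply the recurrence for n = 0, 1, 2, 3): a_0 = -1, a_1 = -2, a_2 = 5/2, a_3 = 5/3, a_4 = -25/24, a_5 = -5/12.

a_{n+2} = -5/((n+1)(n+2)) * a_n; check: a_0 = -1, a_1 = -2, a_2 = 5/2, a_3 = 5/3, a_4 = -25/24, a_5 = -5/12


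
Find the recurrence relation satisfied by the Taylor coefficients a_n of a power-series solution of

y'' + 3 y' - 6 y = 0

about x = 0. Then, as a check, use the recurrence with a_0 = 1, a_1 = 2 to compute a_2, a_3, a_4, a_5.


Substitute y = sum_n a_n x^n.
y''(x) has coefficient (n+2)(n+1) a_{n+2} at x^n;
3 y'(x) has coefficient 3 (n+1) a_{n+1} at x^n;
-6 y(x) has coefficient -6 a_n at x^n.
Matching x^n: (n+2)(n+1) a_{n+2} + 3 (n+1) a_{n+1} - 6 a_n = 0.
Thus a_{n+2} = [-3 (n+1) a_{n+1} + 6 a_n] / ((n+1)(n+2)).

Check with a_0 = 1, a_1 = 2 (apply the recurrence for n = 0, 1, 2, 3): a_0 = 1, a_1 = 2, a_2 = 0, a_3 = 2, a_4 = -3/2, a_5 = 3/2.

a_(n+2) = [-3 (n+1) a_(n+1) + 6 a_n] / ((n+1)(n+2)); check: a_0 = 1, a_1 = 2, a_2 = 0, a_3 = 2, a_4 = -3/2, a_5 = 3/2


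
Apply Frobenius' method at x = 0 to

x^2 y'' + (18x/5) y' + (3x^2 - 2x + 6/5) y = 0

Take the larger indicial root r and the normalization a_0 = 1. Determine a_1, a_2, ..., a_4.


Write in Frobenius form y'' + (p(x)/x) y' + (q(x)/x^2) y = 0:
  p(x) = 18/5,  q(x) = 3x^2 - 2x + 6/5.
Indicial equation: r(r-1) + (18/5) r + (6/5) = 0 -> roots r_1 = -3/5, r_2 = -2.
Take r = r_1 = -3/5. Let y(x) = x^r sum_{n>=0} a_n x^n with a_0 = 1.
Substitute y = x^r sum a_n x^n and match x^{r+n}. The recurrence is
  D(n) a_n - 2 a_{n-1} + 3 a_{n-2} = 0,  where D(n) = (r+n)(r+n-1) + (18/5)(r+n) + (6/5).
  a_n = [2 a_{n-1} - 3 a_{n-2}] / D(n).
Since the indicial polynomial factors as (r - r_1)(r - r_2), D(n) = (r_1 + n - r_1)(r_1 + n - r_2) = n(n + 7/5).
Evaluating step by step (a_0 = 1):
  n = 1: D(1) = 1(1 + 7/5) = 12/5; numerator = 2(1) = 2; a_1 = (2)/(12/5) = 5/6
  n = 2: D(2) = 2(2 + 7/5) = 34/5; numerator = 2(5/6) - 3(1) = -4/3; a_2 = (-4/3)/(34/5) = -10/51
  n = 3: D(3) = 3(3 + 7/5) = 66/5; numerator = 2(-10/51) - 3(5/6) = -295/102; a_3 = (-295/102)/(66/5) = -1475/6732
  n = 4: D(4) = 4(4 + 7/5) = 108/5; numerator = 2(-1475/6732) - 3(-10/51) = 505/3366; a_4 = (505/3366)/(108/5) = 2525/363528

r = -3/5; a_0 = 1; a_1 = 5/6; a_2 = -10/51; a_3 = -1475/6732; a_4 = 2525/363528


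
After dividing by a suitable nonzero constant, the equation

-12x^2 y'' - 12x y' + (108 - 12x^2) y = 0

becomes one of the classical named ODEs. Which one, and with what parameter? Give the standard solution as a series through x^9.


All three coefficients share the factor -12; dividing through by -12 gives  x^2 y'' + x y' + (x^2 - 9) y = 0.
This matches the Bessel equation x^2 y'' + x y' + (x^2 - nu^2) y = 0 with nu^2 = 9, so nu = 3; the solution bounded at x = 0 is J_3(x).
Frobenius at x = 0: indicial roots ±nu; for r = nu the recurrence k(k + 2nu) c_k = -c_{k-2} gives the standard series J_nu(x) = sum_{k>=0} (-1)^k / (k! (k+nu)!) (x/2)^(2k+nu). Evaluate the first 4 terms:
  k = 0: (-1)^0 / (0! * 3! * 2^3) x^3 = 1/(1*6*8) x^3 = (1/48) x^3
  k = 1: (-1)^1 / (1! * 4! * 2^5) x^5 = -1/(1*24*32) x^5 = (-1/768) x^5
  k = 2: (-1)^2 / (2! * 5! * 2^7) x^7 = 1/(2*120*128) x^7 = (1/30720) x^7
  k = 3: (-1)^3 / (3! * 6! * 2^9) x^9 = -1/(6*720*512) x^9 = (-1/2211840) x^9
Hence J_3(x) = -x^9/2211840 + x^7/30720 - x^5/768 + x^3/48 + ....

J_3(x); series = -x^9/2211840 + x^7/30720 - x^5/768 + x^3/48


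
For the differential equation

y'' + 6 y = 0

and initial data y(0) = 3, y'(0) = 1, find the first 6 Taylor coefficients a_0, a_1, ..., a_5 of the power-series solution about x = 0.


Ansatz: y(x) = sum_{n>=0} a_n x^n, so y'(x) = sum_{n>=1} n a_n x^(n-1) and y''(x) = sum_{n>=2} n(n-1) a_n x^(n-2).
Substitute into P(x) y'' + Q(x) y' + R(x) y = 0 with P(x) = 1, Q(x) = 0, R(x) = 6, and match powers of x.
Initial conditions: a_0 = 3, a_1 = 1.
Setting the coefficient of each power of x to zero and solving order by order (substituting the coefficients already found):
  x^0: 2 a_2 + 6 a_0 = 0  ->  2 a_2 = -6 a_0 = -18  ->  a_2 = -9
  x^1: 6 a_3 + 6 a_1 = 0  ->  6 a_3 = -6 a_1 = -6  ->  a_3 = -1
  x^2: 12 a_4 + 6 a_2 = 0  ->  12 a_4 = -6 a_2 = 54  ->  a_4 = 9/2
  x^3: 20 a_5 + 6 a_3 = 0  ->  20 a_5 = -6 a_3 = 6  ->  a_5 = 3/10
Truncated series: y(x) = 3 + x - 9 x^2 - x^3 + (9/2) x^4 + (3/10) x^5 + O(x^6).

a_0 = 3; a_1 = 1; a_2 = -9; a_3 = -1; a_4 = 9/2; a_5 = 3/10


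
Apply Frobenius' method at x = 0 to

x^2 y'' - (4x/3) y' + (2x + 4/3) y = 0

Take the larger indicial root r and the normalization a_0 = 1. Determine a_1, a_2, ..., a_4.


Write in Frobenius form y'' + (p(x)/x) y' + (q(x)/x^2) y = 0:
  p(x) = -4/3,  q(x) = 2x + 4/3.
Indicial equation: r(r-1) + (-4/3) r + (4/3) = 0 -> roots r_1 = 4/3, r_2 = 1.
Take r = r_1 = 4/3. Let y(x) = x^r sum_{n>=0} a_n x^n with a_0 = 1.
Substitute y = x^r sum a_n x^n and match x^{r+n}. The recurrence is
  D(n) a_n + 2 a_{n-1} = 0,  where D(n) = (r+n)(r+n-1) + (-4/3)(r+n) + (4/3).
  a_n = -2 / D(n) * a_{n-1}.
Since the indicial polynomial factors as (r - r_1)(r - r_2), D(n) = (r_1 + n - r_1)(r_1 + n - r_2) = n(n + 1/3).
Evaluating step by step (a_0 = 1):
  n = 1: D(1) = 1(1 + 1/3) = 4/3; numerator = -2(1) = -2; a_1 = (-2)/(4/3) = -3/2
  n = 2: D(2) = 2(2 + 1/3) = 14/3; numerator = -2(-3/2) = 3; a_2 = (3)/(14/3) = 9/14
  n = 3: D(3) = 3(3 + 1/3) = 10; numerator = -2(9/14) = -9/7; a_3 = (-9/7)/(10) = -9/70
  n = 4: D(4) = 4(4 + 1/3) = 52/3; numerator = -2(-9/70) = 9/35; a_4 = (9/35)/(52/3) = 27/1820

r = 4/3; a_0 = 1; a_1 = -3/2; a_2 = 9/14; a_3 = -9/70; a_4 = 27/1820


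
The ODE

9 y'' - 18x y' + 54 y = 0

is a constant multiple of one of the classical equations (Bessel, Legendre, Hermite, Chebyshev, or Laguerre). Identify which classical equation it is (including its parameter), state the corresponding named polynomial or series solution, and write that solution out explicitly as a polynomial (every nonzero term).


All three coefficients share the factor 9; dividing through by 9 gives  y'' - 2x y' + 6 y = 0.
This matches the Hermite equation y'' - 2x y' + 2n y = 0 with 2n = 6, so n = 3; the polynomial solution is H_3(x).
With y = sum_k a_k x^k, matching x^k gives (k+2)(k+1) a_{k+2} = 2(k - n) a_k = 2(k - 3) a_k. The right side vanishes at k = 3, so the series with the parity of 3 terminates at degree 3.
Standard normalization: leading coefficient of H_n is 2^n, so a_3 = 2^3 = 8. Work downward with a_k = (k+1)(k+2) a_{k+2} / (2(k - n)):
  a_1 = (2)(3)(8) / (2(1 - 3)) = 48/(-4) = -12
Hence H_3(x) = 8 x^3 - 12 x.

H_3(x); series = 8 x^3 - 12 x


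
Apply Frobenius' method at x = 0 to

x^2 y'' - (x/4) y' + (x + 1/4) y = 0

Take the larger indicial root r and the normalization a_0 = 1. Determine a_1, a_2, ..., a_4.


Write in Frobenius form y'' + (p(x)/x) y' + (q(x)/x^2) y = 0:
  p(x) = -1/4,  q(x) = x + 1/4.
Indicial equation: r(r-1) + (-1/4) r + (1/4) = 0 -> roots r_1 = 1, r_2 = 1/4.
Take r = r_1 = 1. Let y(x) = x^r sum_{n>=0} a_n x^n with a_0 = 1.
Substitute y = x^r sum a_n x^n and match x^{r+n}. The recurrence is
  D(n) a_n + 1 a_{n-1} = 0,  where D(n) = (r+n)(r+n-1) + (-1/4)(r+n) + (1/4).
  a_n = -1 / D(n) * a_{n-1}.
Since the indicial polynomial factors as (r - r_1)(r - r_2), D(n) = (r_1 + n - r_1)(r_1 + n - r_2) = n(n + 3/4).
Evaluating step by step (a_0 = 1):
  n = 1: D(1) = 1(1 + 3/4) = 7/4; numerator = -1(1) = -1; a_1 = (-1)/(7/4) = -4/7
  n = 2: D(2) = 2(2 + 3/4) = 11/2; numerator = -1(-4/7) = 4/7; a_2 = (4/7)/(11/2) = 8/77
  n = 3: D(3) = 3(3 + 3/4) = 45/4; numerator = -1(8/77) = -8/77; a_3 = (-8/77)/(45/4) = -32/3465
  n = 4: D(4) = 4(4 + 3/4) = 19; numerator = -1(-32/3465) = 32/3465; a_4 = (32/3465)/(19) = 32/65835

r = 1; a_0 = 1; a_1 = -4/7; a_2 = 8/77; a_3 = -32/3465; a_4 = 32/65835


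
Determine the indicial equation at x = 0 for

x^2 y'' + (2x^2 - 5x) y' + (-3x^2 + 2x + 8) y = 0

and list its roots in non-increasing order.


Divide by x^2 to reach normal form y'' + P_1(x) y' + P_2(x) y = 0 with P_1(x) = 2 - 5/x and P_2(x) = -3 + 2/x + 8/x^2.
x = 0 is a singular point because the y'-coefficient 2 - 5/x has a pole at x = 0 and the y-coefficient -3 + 2/x + 8/x^2 has a pole at x = 0.
It is a regular singular point because x P_1(x) = p(x) = 2x - 5 and x^2 P_2(x) = q(x) = -3x^2 + 2x + 8 are polynomials, hence analytic at x = 0.
p(0) = -5,  q(0) = 8.
Indicial equation: r(r-1) + p(0) r + q(0) = 0, i.e. r^2 + (p(0) - 1) r + q(0) = 0, i.e. r^2 - 6 r + 8 = 0.
Discriminant: (-6)^2 - 4(8) = 4, so r = (6 ± 2)/2.
Solving: r_1 = 4, r_2 = 2.

indicial: r^2 - 6 r + 8 = 0; roots r_1 = 4, r_2 = 2


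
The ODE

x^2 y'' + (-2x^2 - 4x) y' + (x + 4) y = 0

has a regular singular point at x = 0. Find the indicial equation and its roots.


Divide by x^2 to reach normal form y'' + P_1(x) y' + P_2(x) y = 0 with P_1(x) = -2 - 4/x and P_2(x) = 1/x + 4/x^2.
x = 0 is a singular point because the y'-coefficient -2 - 4/x has a pole at x = 0 and the y-coefficient 1/x + 4/x^2 has a pole at x = 0.
It is a regular singular point because x P_1(x) = p(x) = -2x - 4 and x^2 P_2(x) = q(x) = x + 4 are polynomials, hence analytic at x = 0.
p(0) = -4,  q(0) = 4.
Indicial equation: r(r-1) + p(0) r + q(0) = 0, i.e. r^2 + (p(0) - 1) r + q(0) = 0, i.e. r^2 - 5 r + 4 = 0.
Discriminant: (-5)^2 - 4(4) = 9, so r = (5 ± 3)/2.
Solving: r_1 = 4, r_2 = 1.

indicial: r^2 - 5 r + 4 = 0; roots r_1 = 4, r_2 = 1


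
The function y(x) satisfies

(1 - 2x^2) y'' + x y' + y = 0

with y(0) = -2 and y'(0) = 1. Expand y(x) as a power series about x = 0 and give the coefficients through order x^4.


Ansatz: y(x) = sum_{n>=0} a_n x^n, so y'(x) = sum_{n>=1} n a_n x^(n-1) and y''(x) = sum_{n>=2} n(n-1) a_n x^(n-2).
Substitute into P(x) y'' + Q(x) y' + R(x) y = 0 with P(x) = 1 - 2x^2, Q(x) = x, R(x) = 1, and match powers of x.
Initial conditions: a_0 = -2, a_1 = 1.
Setting the coefficient of each power of x to zero and solving order by order (substituting the coefficients already found):
  x^0: 2 a_2 + a_0 = 0  ->  2 a_2 = -a_0 = 2  ->  a_2 = 1
  x^1: 6 a_3 + 2 a_1 = 0  ->  6 a_3 = -2 a_1 = -2  ->  a_3 = -1/3
  x^2: 12 a_4 - a_2 = 0  ->  12 a_4 = a_2 = 1  ->  a_4 = 1/12
Truncated series: y(x) = -2 + x + x^2 - (1/3) x^3 + (1/12) x^4 + O(x^5).

a_0 = -2; a_1 = 1; a_2 = 1; a_3 = -1/3; a_4 = 1/12


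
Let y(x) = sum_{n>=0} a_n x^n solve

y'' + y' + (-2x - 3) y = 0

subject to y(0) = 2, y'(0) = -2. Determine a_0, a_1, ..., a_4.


Ansatz: y(x) = sum_{n>=0} a_n x^n, so y'(x) = sum_{n>=1} n a_n x^(n-1) and y''(x) = sum_{n>=2} n(n-1) a_n x^(n-2).
Substitute into P(x) y'' + Q(x) y' + R(x) y = 0 with P(x) = 1, Q(x) = 1, R(x) = -2x - 3, and match powers of x.
Initial conditions: a_0 = 2, a_1 = -2.
Setting the coefficient of each power of x to zero and solving order by order (substituting the coefficients already found):
  x^0: 2 a_2 + a_1 - 3 a_0 = 0  ->  2 a_2 = -a_1 + 3 a_0 = 8  ->  a_2 = 4
  x^1: 6 a_3 + 2 a_2 - 3 a_1 - 2 a_0 = 0  ->  6 a_3 = -2 a_2 + 3 a_1 + 2 a_0 = -10  ->  a_3 = -5/3
  x^2: 12 a_4 + 3 a_3 - 3 a_2 - 2 a_1 = 0  ->  12 a_4 = -3 a_3 + 3 a_2 + 2 a_1 = 13  ->  a_4 = 13/12
Truncated series: y(x) = 2 - 2 x + 4 x^2 - (5/3) x^3 + (13/12) x^4 + O(x^5).

a_0 = 2; a_1 = -2; a_2 = 4; a_3 = -5/3; a_4 = 13/12


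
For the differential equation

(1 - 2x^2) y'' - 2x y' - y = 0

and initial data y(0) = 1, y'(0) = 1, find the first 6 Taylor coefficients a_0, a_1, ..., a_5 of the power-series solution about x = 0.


Ansatz: y(x) = sum_{n>=0} a_n x^n, so y'(x) = sum_{n>=1} n a_n x^(n-1) and y''(x) = sum_{n>=2} n(n-1) a_n x^(n-2).
Substitute into P(x) y'' + Q(x) y' + R(x) y = 0 with P(x) = 1 - 2x^2, Q(x) = -2x, R(x) = -1, and match powers of x.
Initial conditions: a_0 = 1, a_1 = 1.
Setting the coefficient of each power of x to zero and solving order by order (substituting the coefficients already found):
  x^0: 2 a_2 - a_0 = 0  ->  2 a_2 = a_0 = 1  ->  a_2 = 1/2
  x^1: 6 a_3 - 3 a_1 = 0  ->  6 a_3 = 3 a_1 = 3  ->  a_3 = 1/2
  x^2: 12 a_4 - 9 a_2 = 0  ->  12 a_4 = 9 a_2 = 9/2  ->  a_4 = 3/8
  x^3: 20 a_5 - 19 a_3 = 0  ->  20 a_5 = 19 a_3 = 19/2  ->  a_5 = 19/40
Truncated series: y(x) = 1 + x + (1/2) x^2 + (1/2) x^3 + (3/8) x^4 + (19/40) x^5 + O(x^6).

a_0 = 1; a_1 = 1; a_2 = 1/2; a_3 = 1/2; a_4 = 3/8; a_5 = 19/40


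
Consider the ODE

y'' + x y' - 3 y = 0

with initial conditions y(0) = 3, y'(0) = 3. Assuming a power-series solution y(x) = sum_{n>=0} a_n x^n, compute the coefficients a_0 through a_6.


Ansatz: y(x) = sum_{n>=0} a_n x^n, so y'(x) = sum_{n>=1} n a_n x^(n-1) and y''(x) = sum_{n>=2} n(n-1) a_n x^(n-2).
Substitute into P(x) y'' + Q(x) y' + R(x) y = 0 with P(x) = 1, Q(x) = x, R(x) = -3, and match powers of x.
Initial conditions: a_0 = 3, a_1 = 3.
Setting the coefficient of each power of x to zero and solving order by order (substituting the coefficients already found):
  x^0: 2 a_2 - 3 a_0 = 0  ->  2 a_2 = 3 a_0 = 9  ->  a_2 = 9/2
  x^1: 6 a_3 - 2 a_1 = 0  ->  6 a_3 = 2 a_1 = 6  ->  a_3 = 1
  x^2: 12 a_4 - a_2 = 0  ->  12 a_4 = a_2 = 9/2  ->  a_4 = 3/8
  x^3: 20 a_5 = 0  ->  a_5 = 0
  x^4: 30 a_6 + a_4 = 0  ->  30 a_6 = -a_4 = -3/8  ->  a_6 = -1/80
Truncated series: y(x) = 3 + 3 x + (9/2) x^2 + x^3 + (3/8) x^4 - (1/80) x^6 + O(x^7).

a_0 = 3; a_1 = 3; a_2 = 9/2; a_3 = 1; a_4 = 3/8; a_5 = 0; a_6 = -1/80


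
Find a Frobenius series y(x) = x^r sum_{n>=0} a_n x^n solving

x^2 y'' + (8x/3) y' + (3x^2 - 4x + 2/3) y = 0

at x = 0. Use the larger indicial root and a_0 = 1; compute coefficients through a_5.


Write in Frobenius form y'' + (p(x)/x) y' + (q(x)/x^2) y = 0:
  p(x) = 8/3,  q(x) = 3x^2 - 4x + 2/3.
Indicial equation: r(r-1) + (8/3) r + (2/3) = 0 -> roots r_1 = -2/3, r_2 = -1.
Take r = r_1 = -2/3. Let y(x) = x^r sum_{n>=0} a_n x^n with a_0 = 1.
Substitute y = x^r sum a_n x^n and match x^{r+n}. The recurrence is
  D(n) a_n - 4 a_{n-1} + 3 a_{n-2} = 0,  where D(n) = (r+n)(r+n-1) + (8/3)(r+n) + (2/3).
  a_n = [4 a_{n-1} - 3 a_{n-2}] / D(n).
Since the indicial polynomial factors as (r - r_1)(r - r_2), D(n) = (r_1 + n - r_1)(r_1 + n - r_2) = n(n + 1/3).
Evaluating step by step (a_0 = 1):
  n = 1: D(1) = 1(1 + 1/3) = 4/3; numerator = 4(1) = 4; a_1 = (4)/(4/3) = 3
  n = 2: D(2) = 2(2 + 1/3) = 14/3; numerator = 4(3) - 3(1) = 9; a_2 = (9)/(14/3) = 27/14
  n = 3: D(3) = 3(3 + 1/3) = 10; numerator = 4(27/14) - 3(3) = -9/7; a_3 = (-9/7)/(10) = -9/70
  n = 4: D(4) = 4(4 + 1/3) = 52/3; numerator = 4(-9/70) - 3(27/14) = -63/10; a_4 = (-63/10)/(52/3) = -189/520
  n = 5: D(5) = 5(5 + 1/3) = 80/3; numerator = 4(-189/520) - 3(-9/70) = -486/455; a_5 = (-486/455)/(80/3) = -729/18200

r = -2/3; a_0 = 1; a_1 = 3; a_2 = 27/14; a_3 = -9/70; a_4 = -189/520; a_5 = -729/18200


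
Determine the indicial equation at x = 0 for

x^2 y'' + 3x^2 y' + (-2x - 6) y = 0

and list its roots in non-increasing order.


Divide by x^2 to reach normal form y'' + P_1(x) y' + P_2(x) y = 0 with P_1(x) = 3 and P_2(x) = -2/x - 6/x^2.
x = 0 is a singular point because the y-coefficient -2/x - 6/x^2 has a pole at x = 0.
It is a regular singular point because x P_1(x) = p(x) = 3x and x^2 P_2(x) = q(x) = -2x - 6 are polynomials, hence analytic at x = 0.
p(0) = 0,  q(0) = -6.
Indicial equation: r(r-1) + p(0) r + q(0) = 0, i.e. r^2 + (p(0) - 1) r + q(0) = 0, i.e. r^2 - 1 r - 6 = 0.
Discriminant: (-1)^2 - 4(-6) = 25, so r = (1 ± 5)/2.
Solving: r_1 = 3, r_2 = -2.

indicial: r^2 - 1 r - 6 = 0; roots r_1 = 3, r_2 = -2


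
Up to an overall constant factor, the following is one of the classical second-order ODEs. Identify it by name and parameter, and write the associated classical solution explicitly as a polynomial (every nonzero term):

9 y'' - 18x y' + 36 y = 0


All three coefficients share the factor 9; dividing through by 9 gives  y'' - 2x y' + 4 y = 0.
This matches the Hermite equation y'' - 2x y' + 2n y = 0 with 2n = 4, so n = 2; the polynomial solution is H_2(x).
With y = sum_k a_k x^k, matching x^k gives (k+2)(k+1) a_{k+2} = 2(k - n) a_k = 2(k - 2) a_k. The right side vanishes at k = 2, so the series with the parity of 2 terminates at degree 2.
Standard normalization: leading coefficient of H_n is 2^n, so a_2 = 2^2 = 4. Work downward with a_k = (k+1)(k+2) a_{k+2} / (2(k - n)):
  a_0 = (1)(2)(4) / (2(0 - 2)) = 8/(-4) = -2
Hence H_2(x) = 4 x^2 - 2.

H_2(x); series = 4 x^2 - 2


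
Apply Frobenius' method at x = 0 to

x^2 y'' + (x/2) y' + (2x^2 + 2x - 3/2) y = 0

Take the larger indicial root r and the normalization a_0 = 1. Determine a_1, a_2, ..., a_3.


Write in Frobenius form y'' + (p(x)/x) y' + (q(x)/x^2) y = 0:
  p(x) = 1/2,  q(x) = 2x^2 + 2x - 3/2.
Indicial equation: r(r-1) + (1/2) r + (-3/2) = 0 -> roots r_1 = 3/2, r_2 = -1.
Take r = r_1 = 3/2. Let y(x) = x^r sum_{n>=0} a_n x^n with a_0 = 1.
Substitute y = x^r sum a_n x^n and match x^{r+n}. The recurrence is
  D(n) a_n + 2 a_{n-1} + 2 a_{n-2} = 0,  where D(n) = (r+n)(r+n-1) + (1/2)(r+n) + (-3/2).
  a_n = [-2 a_{n-1} - 2 a_{n-2}] / D(n).
Since the indicial polynomial factors as (r - r_1)(r - r_2), D(n) = (r_1 + n - r_1)(r_1 + n - r_2) = n(n + 5/2).
Evaluating step by step (a_0 = 1):
  n = 1: D(1) = 1(1 + 5/2) = 7/2; numerator = -2(1) = -2; a_1 = (-2)/(7/2) = -4/7
  n = 2: D(2) = 2(2 + 5/2) = 9; numerator = -2(-4/7) - 2(1) = -6/7; a_2 = (-6/7)/(9) = -2/21
  n = 3: D(3) = 3(3 + 5/2) = 33/2; numerator = -2(-2/21) - 2(-4/7) = 4/3; a_3 = (4/3)/(33/2) = 8/99

r = 3/2; a_0 = 1; a_1 = -4/7; a_2 = -2/21; a_3 = 8/99


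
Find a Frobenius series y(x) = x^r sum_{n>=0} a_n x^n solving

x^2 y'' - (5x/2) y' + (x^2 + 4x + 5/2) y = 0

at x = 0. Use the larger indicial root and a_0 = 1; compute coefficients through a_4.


Write in Frobenius form y'' + (p(x)/x) y' + (q(x)/x^2) y = 0:
  p(x) = -5/2,  q(x) = x^2 + 4x + 5/2.
Indicial equation: r(r-1) + (-5/2) r + (5/2) = 0 -> roots r_1 = 5/2, r_2 = 1.
Take r = r_1 = 5/2. Let y(x) = x^r sum_{n>=0} a_n x^n with a_0 = 1.
Substitute y = x^r sum a_n x^n and match x^{r+n}. The recurrence is
  D(n) a_n + 4 a_{n-1} + 1 a_{n-2} = 0,  where D(n) = (r+n)(r+n-1) + (-5/2)(r+n) + (5/2).
  a_n = [-4 a_{n-1} - 1 a_{n-2}] / D(n).
Since the indicial polynomial factors as (r - r_1)(r - r_2), D(n) = (r_1 + n - r_1)(r_1 + n - r_2) = n(n + 3/2).
Evaluating step by step (a_0 = 1):
  n = 1: D(1) = 1(1 + 3/2) = 5/2; numerator = -4(1) = -4; a_1 = (-4)/(5/2) = -8/5
  n = 2: D(2) = 2(2 + 3/2) = 7; numerator = -4(-8/5) - 1(1) = 27/5; a_2 = (27/5)/(7) = 27/35
  n = 3: D(3) = 3(3 + 3/2) = 27/2; numerator = -4(27/35) - 1(-8/5) = -52/35; a_3 = (-52/35)/(27/2) = -104/945
  n = 4: D(4) = 4(4 + 3/2) = 22; numerator = -4(-104/945) - 1(27/35) = -313/945; a_4 = (-313/945)/(22) = -313/20790

r = 5/2; a_0 = 1; a_1 = -8/5; a_2 = 27/35; a_3 = -104/945; a_4 = -313/20790


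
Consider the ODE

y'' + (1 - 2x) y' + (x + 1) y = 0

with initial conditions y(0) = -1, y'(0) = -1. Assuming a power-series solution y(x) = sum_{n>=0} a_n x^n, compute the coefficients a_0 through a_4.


Ansatz: y(x) = sum_{n>=0} a_n x^n, so y'(x) = sum_{n>=1} n a_n x^(n-1) and y''(x) = sum_{n>=2} n(n-1) a_n x^(n-2).
Substitute into P(x) y'' + Q(x) y' + R(x) y = 0 with P(x) = 1, Q(x) = 1 - 2x, R(x) = x + 1, and match powers of x.
Initial conditions: a_0 = -1, a_1 = -1.
Setting the coefficient of each power of x to zero and solving order by order (substituting the coefficients already found):
  x^0: 2 a_2 + a_1 + a_0 = 0  ->  2 a_2 = -a_1 - a_0 = 2  ->  a_2 = 1
  x^1: 6 a_3 + 2 a_2 - a_1 + a_0 = 0  ->  6 a_3 = -2 a_2 + a_1 - a_0 = -2  ->  a_3 = -1/3
  x^2: 12 a_4 + 3 a_3 - 3 a_2 + a_1 = 0  ->  12 a_4 = -3 a_3 + 3 a_2 - a_1 = 5  ->  a_4 = 5/12
Truncated series: y(x) = -1 - x + x^2 - (1/3) x^3 + (5/12) x^4 + O(x^5).

a_0 = -1; a_1 = -1; a_2 = 1; a_3 = -1/3; a_4 = 5/12


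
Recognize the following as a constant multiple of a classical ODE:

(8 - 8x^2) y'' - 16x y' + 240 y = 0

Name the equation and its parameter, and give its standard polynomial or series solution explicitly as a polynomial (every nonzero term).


All three coefficients share the factor 8; dividing through by 8 gives  (1 - x^2) y'' - 2x y' + 30 y = 0.
This matches the Legendre equation (1 - x^2) y'' - 2x y' + n(n+1) y = 0 (note the -2x y' term) with n(n+1) = 30, so n = 5; the polynomial solution is P_5(x).
With y = sum_k a_k x^k, matching x^k gives (k+2)(k+1) a_{k+2} = [k(k+1) - n(n+1)] a_k = (k - 5)(k + 6) a_k. The right side vanishes at k = 5, so the series with the parity of 5 terminates at degree 5.
Standard normalization (P_n(1) = 1): leading coefficient (2n)!/(2^n (n!)^2) = 3628800/(32*14400) = 63/8, so a_5 = 63/8. Work downward with a_k = (k+1)(k+2) a_{k+2} / ((k - 5)(k + 6)):
  a_3 = (4)(5)(63/8) / ((3 - 5)(3 + 6)) = (315/2)/(-18) = -35/4
  a_1 = (2)(3)(-35/4) / ((1 - 5)(1 + 6)) = (-105/2)/(-28) = 15/8
Hence P_5(x) = 63 x^5/8 - 35 x^3/4 + 15 x/8.

P_5(x); series = 63 x^5/8 - 35 x^3/4 + 15 x/8


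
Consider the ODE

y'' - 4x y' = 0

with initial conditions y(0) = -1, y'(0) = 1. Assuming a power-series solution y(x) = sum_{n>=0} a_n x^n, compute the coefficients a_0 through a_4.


Ansatz: y(x) = sum_{n>=0} a_n x^n, so y'(x) = sum_{n>=1} n a_n x^(n-1) and y''(x) = sum_{n>=2} n(n-1) a_n x^(n-2).
Substitute into P(x) y'' + Q(x) y' + R(x) y = 0 with P(x) = 1, Q(x) = -4x, R(x) = 0, and match powers of x.
Initial conditions: a_0 = -1, a_1 = 1.
Setting the coefficient of each power of x to zero and solving order by order (substituting the coefficients already found):
  x^0: 2 a_2 = 0  ->  a_2 = 0
  x^1: 6 a_3 - 4 a_1 = 0  ->  6 a_3 = 4 a_1 = 4  ->  a_3 = 2/3
  x^2: 12 a_4 - 8 a_2 = 0  ->  12 a_4 = 8 a_2 = 0  ->  a_4 = 0
Truncated series: y(x) = -1 + x + (2/3) x^3 + O(x^5).

a_0 = -1; a_1 = 1; a_2 = 0; a_3 = 2/3; a_4 = 0


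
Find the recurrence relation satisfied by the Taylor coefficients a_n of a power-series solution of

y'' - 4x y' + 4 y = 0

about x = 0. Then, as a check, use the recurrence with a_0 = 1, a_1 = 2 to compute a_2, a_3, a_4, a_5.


Substitute y = sum_n a_n x^n.
y''(x) has coefficient (n+2)(n+1) a_{n+2} at x^n;
-4 x y'(x) has coefficient -4 n a_n at x^n (shift);
4 y(x) has coefficient 4 a_n at x^n.
Matching x^n: (n+2)(n+1) a_{n+2} + (-4n + 4) a_n = 0.
Thus a_{n+2} = (4n - 4) / ((n+1)(n+2)) * a_n.

Check with a_0 = 1, a_1 = 2 (apply the recurrence for n = 0, 1, 2, 3): a_0 = 1, a_1 = 2, a_2 = -2, a_3 = 0, a_4 = -2/3, a_5 = 0.

a_(n+2) = (4n - 4) / ((n+1)(n+2)) * a_n; check: a_0 = 1, a_1 = 2, a_2 = -2, a_3 = 0, a_4 = -2/3, a_5 = 0


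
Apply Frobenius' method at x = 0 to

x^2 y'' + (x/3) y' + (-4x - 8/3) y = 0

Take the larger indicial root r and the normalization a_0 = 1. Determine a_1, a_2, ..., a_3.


Write in Frobenius form y'' + (p(x)/x) y' + (q(x)/x^2) y = 0:
  p(x) = 1/3,  q(x) = -4x - 8/3.
Indicial equation: r(r-1) + (1/3) r + (-8/3) = 0 -> roots r_1 = 2, r_2 = -4/3.
Take r = r_1 = 2. Let y(x) = x^r sum_{n>=0} a_n x^n with a_0 = 1.
Substitute y = x^r sum a_n x^n and match x^{r+n}. The recurrence is
  D(n) a_n - 4 a_{n-1} = 0,  where D(n) = (r+n)(r+n-1) + (1/3)(r+n) + (-8/3).
  a_n = 4 / D(n) * a_{n-1}.
Since the indicial polynomial factors as (r - r_1)(r - r_2), D(n) = (r_1 + n - r_1)(r_1 + n - r_2) = n(n + 10/3).
Evaluating step by step (a_0 = 1):
  n = 1: D(1) = 1(1 + 10/3) = 13/3; numerator = 4(1) = 4; a_1 = (4)/(13/3) = 12/13
  n = 2: D(2) = 2(2 + 10/3) = 32/3; numerator = 4(12/13) = 48/13; a_2 = (48/13)/(32/3) = 9/26
  n = 3: D(3) = 3(3 + 10/3) = 19; numerator = 4(9/26) = 18/13; a_3 = (18/13)/(19) = 18/247

r = 2; a_0 = 1; a_1 = 12/13; a_2 = 9/26; a_3 = 18/247


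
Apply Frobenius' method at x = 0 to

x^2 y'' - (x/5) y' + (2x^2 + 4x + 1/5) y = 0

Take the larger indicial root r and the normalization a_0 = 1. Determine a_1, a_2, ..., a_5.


Write in Frobenius form y'' + (p(x)/x) y' + (q(x)/x^2) y = 0:
  p(x) = -1/5,  q(x) = 2x^2 + 4x + 1/5.
Indicial equation: r(r-1) + (-1/5) r + (1/5) = 0 -> roots r_1 = 1, r_2 = 1/5.
Take r = r_1 = 1. Let y(x) = x^r sum_{n>=0} a_n x^n with a_0 = 1.
Substitute y = x^r sum a_n x^n and match x^{r+n}. The recurrence is
  D(n) a_n + 4 a_{n-1} + 2 a_{n-2} = 0,  where D(n) = (r+n)(r+n-1) + (-1/5)(r+n) + (1/5).
  a_n = [-4 a_{n-1} - 2 a_{n-2}] / D(n).
Since the indicial polynomial factors as (r - r_1)(r - r_2), D(n) = (r_1 + n - r_1)(r_1 + n - r_2) = n(n + 4/5).
Evaluating step by step (a_0 = 1):
  n = 1: D(1) = 1(1 + 4/5) = 9/5; numerator = -4(1) = -4; a_1 = (-4)/(9/5) = -20/9
  n = 2: D(2) = 2(2 + 4/5) = 28/5; numerator = -4(-20/9) - 2(1) = 62/9; a_2 = (62/9)/(28/5) = 155/126
  n = 3: D(3) = 3(3 + 4/5) = 57/5; numerator = -4(155/126) - 2(-20/9) = -10/21; a_3 = (-10/21)/(57/5) = -50/1197
  n = 4: D(4) = 4(4 + 4/5) = 96/5; numerator = -4(-50/1197) - 2(155/126) = -305/133; a_4 = (-305/133)/(96/5) = -1525/12768
  n = 5: D(5) = 5(5 + 4/5) = 29; numerator = -4(-1525/12768) - 2(-50/1197) = 5375/9576; a_5 = (5375/9576)/(29) = 5375/277704

r = 1; a_0 = 1; a_1 = -20/9; a_2 = 155/126; a_3 = -50/1197; a_4 = -1525/12768; a_5 = 5375/277704


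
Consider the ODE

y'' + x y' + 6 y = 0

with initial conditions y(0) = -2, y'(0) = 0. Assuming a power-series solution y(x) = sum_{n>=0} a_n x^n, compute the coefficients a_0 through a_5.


Ansatz: y(x) = sum_{n>=0} a_n x^n, so y'(x) = sum_{n>=1} n a_n x^(n-1) and y''(x) = sum_{n>=2} n(n-1) a_n x^(n-2).
Substitute into P(x) y'' + Q(x) y' + R(x) y = 0 with P(x) = 1, Q(x) = x, R(x) = 6, and match powers of x.
Initial conditions: a_0 = -2, a_1 = 0.
Setting the coefficient of each power of x to zero and solving order by order (substituting the coefficients already found):
  x^0: 2 a_2 + 6 a_0 = 0  ->  2 a_2 = -6 a_0 = 12  ->  a_2 = 6
  x^1: 6 a_3 + 7 a_1 = 0  ->  6 a_3 = -7 a_1 = 0  ->  a_3 = 0
  x^2: 12 a_4 + 8 a_2 = 0  ->  12 a_4 = -8 a_2 = -48  ->  a_4 = -4
  x^3: 20 a_5 + 9 a_3 = 0  ->  20 a_5 = -9 a_3 = 0  ->  a_5 = 0
Truncated series: y(x) = -2 + 6 x^2 - 4 x^4 + O(x^6).

a_0 = -2; a_1 = 0; a_2 = 6; a_3 = 0; a_4 = -4; a_5 = 0
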